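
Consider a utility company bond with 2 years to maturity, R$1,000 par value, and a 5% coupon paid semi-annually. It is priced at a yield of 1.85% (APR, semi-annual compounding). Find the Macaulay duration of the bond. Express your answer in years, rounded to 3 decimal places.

Periodic yield y = 0.00925. Discount each cash flow and weight by its period:
  t   CF        PV=CF/(1+0.00925)^t    t·PV
  1        25.00        24.7709        24.7709
  2        25.00        24.5438        49.0877
  3        25.00        24.3189        72.9567
  4     1,025.00       987.9360     3,951.7442
  Σ                  1,061.5696     4,098.5594
Price P = Σ PV = 1,061.5696.
Macaulay duration = Σ(t·PV) / P = 4,098.5594 / 1,061.5696 = 3.86085 half-year periods.
In years: 3.86085 / 2 = 1.93042 years.

1.930 years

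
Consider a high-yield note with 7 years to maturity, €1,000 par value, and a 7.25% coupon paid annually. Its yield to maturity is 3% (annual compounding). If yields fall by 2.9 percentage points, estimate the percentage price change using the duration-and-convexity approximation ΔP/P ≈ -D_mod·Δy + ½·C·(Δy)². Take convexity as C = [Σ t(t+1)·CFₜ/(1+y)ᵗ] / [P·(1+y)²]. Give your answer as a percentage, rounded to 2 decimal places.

With y = 0.03:
  t   CF        PV=CF/(1+0.03)^t    t·PV        t(t+1)·PV
  1        72.50        70.3883        70.3883         140.7767
  2        72.50        68.3382       136.6764         410.0292
  3        72.50        66.3478       199.0433         796.1732
  4        72.50        64.4153       257.6612       1,288.3062
  5        72.50        62.5391       312.6957       1,876.1741
  6        72.50        60.7176       364.3057       2,550.1396
  7     1,072.50       872.0406     6,104.2845      48,834.2762
  Σ                  1,264.7870     7,445.0552      55,895.8752
P = 1,264.7870; D_Mac = 5.88641 yrs; D_mod = 5.71496 yrs; C = 41.65699.
Duration effect: -5.71496 × (-0.029) = +0.165734
Convexity effect: 0.5 × 41.65699 × (-0.029)² = +0.0175168
ΔP/P ≈ +0.165734 + 0.0175168 = +0.183251 = +18.3251%.

+18.33%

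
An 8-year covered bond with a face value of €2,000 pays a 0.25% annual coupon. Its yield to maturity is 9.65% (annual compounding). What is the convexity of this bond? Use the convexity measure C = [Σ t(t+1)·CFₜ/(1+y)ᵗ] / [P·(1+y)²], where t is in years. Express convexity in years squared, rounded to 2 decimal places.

With y = 0.0965:
  t   CF        PV=CF/(1+0.0965)^t    t·PV        t(t+1)·PV
  1         5.00         4.5600         4.5600           9.1199
  2         5.00         4.1587         8.3173          24.9519
  3         5.00         3.7927        11.3780          45.5119
  4         5.00         3.4589        13.8355          69.1776
  5         5.00         3.1545        15.7724          94.6342
  6         5.00         2.8769        17.2611         120.8280
  7         5.00         2.6237        18.3657         146.9256
  8     2,005.00       959.5007     7,676.0055      69,084.0493
  Σ                    984.1258     7,765.4955      69,595.1985
P = 984.1258.
Convexity = Σ t(t+1)·PV / [P·(1+y)²] = 69,595.1985 / (984.1258 × 1.202312) = 58.81815.

58.82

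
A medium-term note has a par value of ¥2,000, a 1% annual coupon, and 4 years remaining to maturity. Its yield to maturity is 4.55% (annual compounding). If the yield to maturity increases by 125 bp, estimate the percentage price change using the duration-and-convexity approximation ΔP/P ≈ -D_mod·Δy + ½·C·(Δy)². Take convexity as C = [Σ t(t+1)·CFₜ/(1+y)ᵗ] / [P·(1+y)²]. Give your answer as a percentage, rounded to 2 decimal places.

-4.57%

With y = 0.0455:
  t   CF        PV=CF/(1+0.0455)^t    t·PV        t(t+1)·PV
  1        20.00        19.1296        19.1296          38.2592
  2        20.00        18.2971        36.5942         109.7825
  3        20.00        17.5008        52.5024         210.0096
  4     2,020.00     1,690.6559     6,762.6235      33,813.1177
  Σ                  1,745.5834     6,870.8497      34,171.1690
P = 1,745.5834; D_Mac = 3.93613 yrs; D_mod = 3.76483 yrs; C = 17.90899.
Duration effect: -3.76483 × (+0.0125) = -0.047060
Convexity effect: 0.5 × 17.90899 × (0.0125)² = +0.0013991
ΔP/P ≈ -0.047060 + 0.0013991 = -0.045661 = -4.5661%.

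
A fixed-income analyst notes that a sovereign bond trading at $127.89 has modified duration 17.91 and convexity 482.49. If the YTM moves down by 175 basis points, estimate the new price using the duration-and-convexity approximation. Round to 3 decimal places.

$177.423

Duration effect: -D_mod·Δy = -17.91 × (-0.0175) = +0.313425
Convexity effect: ½·C·(Δy)² = 0.5 × 482.49 × (-0.0175)² = +0.07388128125
ΔP/P ≈ +0.313425 + 0.07388128125 = +0.38730628125
New price ≈ 127.89 × (1 + 0.38730628125) = 177.4226003090625.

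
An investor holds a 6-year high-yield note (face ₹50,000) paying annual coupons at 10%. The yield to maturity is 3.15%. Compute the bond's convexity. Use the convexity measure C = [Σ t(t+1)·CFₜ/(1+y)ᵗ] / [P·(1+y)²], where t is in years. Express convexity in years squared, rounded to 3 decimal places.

30.574

With y = 0.0315:
  t   CF        PV=CF/(1+0.0315)^t    t·PV        t(t+1)·PV
  1     5,000.00     4,847.3097     4,847.3097       9,694.6195
  2     5,000.00     4,699.2823     9,398.5647      28,195.6941
  3     5,000.00     4,555.7754    13,667.3263      54,669.3051
  4     5,000.00     4,416.6509    17,666.6037      88,333.0184
  5     5,000.00     4,281.7750    21,408.8750     128,453.2502
  6    55,000.00    45,661.1974   273,967.1841   1,917,770.2889
  Σ                 68,461.9908   340,955.8636   2,227,116.1762
P = 68,461.9908.
Convexity = Σ t(t+1)·PV / [P·(1+y)²] = 2,227,116.1762 / (68,461.9908 × 1.063992) = 30.57418.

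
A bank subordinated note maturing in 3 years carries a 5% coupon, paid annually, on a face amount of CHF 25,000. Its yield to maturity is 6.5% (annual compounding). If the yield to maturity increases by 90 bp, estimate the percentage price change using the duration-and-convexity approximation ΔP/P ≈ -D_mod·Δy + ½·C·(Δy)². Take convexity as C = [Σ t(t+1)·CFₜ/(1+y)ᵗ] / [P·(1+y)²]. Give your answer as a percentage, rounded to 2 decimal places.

With y = 0.065:
  t   CF        PV=CF/(1+0.065)^t    t·PV        t(t+1)·PV
  1     1,250.00     1,173.7089     1,173.7089       2,347.4178
  2     1,250.00     1,102.0741     2,204.1482       6,612.4446
  3    26,250.00    21,731.0387    65,193.1160     260,772.4639
  Σ                 24,006.8217    68,570.9731     269,732.3264
P = 24,006.8217; D_Mac = 2.85631 yrs; D_mod = 2.68198 yrs; C = 9.90602.
Duration effect: -2.68198 × (+0.009) = -0.024138
Convexity effect: 0.5 × 9.90602 × (0.009)² = +0.0004012
ΔP/P ≈ -0.024138 + 0.0004012 = -0.023737 = -2.3737%.

-2.37%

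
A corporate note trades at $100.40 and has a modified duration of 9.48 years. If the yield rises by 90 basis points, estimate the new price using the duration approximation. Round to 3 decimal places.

Duration approximation: ΔP/P ≈ -D_mod · Δy = -9.48 × (+0.009) = -0.085320.
New price ≈ 100.40 × (1 - 0.085320) = 91.833872.

$91.834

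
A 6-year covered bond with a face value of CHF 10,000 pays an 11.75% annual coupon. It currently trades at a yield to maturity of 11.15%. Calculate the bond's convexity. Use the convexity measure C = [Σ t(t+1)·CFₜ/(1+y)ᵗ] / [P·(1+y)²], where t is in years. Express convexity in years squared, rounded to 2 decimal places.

With y = 0.1115:
  t   CF        PV=CF/(1+0.1115)^t    t·PV        t(t+1)·PV
  1     1,175.00     1,057.1300     1,057.1300       2,114.2600
  2     1,175.00       951.0841     1,902.1682       5,706.5047
  3     1,175.00       855.6762     2,567.0287      10,268.1147
  4     1,175.00       769.8392     3,079.3566      15,396.7832
  5     1,175.00       692.6128     3,463.0641      20,778.3849
  6    11,175.00     5,926.3968    35,558.3811     248,908.6676
  Σ                 10,252.7392    47,627.1288     303,172.7151
P = 10,252.7392.
Convexity = Σ t(t+1)·PV / [P·(1+y)²] = 303,172.7151 / (10,252.7392 × 1.235432) = 23.93488.

23.93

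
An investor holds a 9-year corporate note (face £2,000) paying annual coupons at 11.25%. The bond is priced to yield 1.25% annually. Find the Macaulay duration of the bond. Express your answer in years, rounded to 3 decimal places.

6.895 years

Periodic yield y = 0.0125. Discount each cash flow and weight by its year:
  t   CF        PV=CF/(1+0.0125)^t    t·PV
  1       225.00       222.2222       222.2222
  2       225.00       219.4787       438.9575
  3       225.00       216.7691       650.3074
  4       225.00       214.0930       856.3718
  5       225.00       211.4498     1,057.2492
  6       225.00       208.8393     1,253.0361
  7       225.00       206.2611     1,443.8276
  8       225.00       203.7147     1,629.7172
  9     2,225.00     1,989.6410    17,906.7693
  Σ                  3,692.4690    25,458.4583
Price P = Σ PV = 3,692.4690.
Macaulay duration = Σ(t·PV) / P = 25,458.4583 / 3,692.4690 = 6.89470 years.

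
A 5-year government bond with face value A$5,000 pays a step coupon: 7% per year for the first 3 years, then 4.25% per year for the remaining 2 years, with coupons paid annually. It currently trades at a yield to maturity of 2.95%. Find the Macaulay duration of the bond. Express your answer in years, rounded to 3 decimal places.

4.441 years

Periodic yield y = 0.0295. Discount each cash flow and weight by its year:
  t   CF        PV=CF/(1+0.0295)^t    t·PV
  1       350.00       339.9709       339.9709
  2       350.00       330.2291       660.4582
  3       350.00       320.7665       962.2995
  4       212.50       189.1706       756.6822
  5     5,212.50     4,507.2777    22,536.3883
  Σ                  5,687.4147    25,255.7991
Price P = Σ PV = 5,687.4147.
Macaulay duration = Σ(t·PV) / P = 25,255.7991 / 5,687.4147 = 4.44065 years.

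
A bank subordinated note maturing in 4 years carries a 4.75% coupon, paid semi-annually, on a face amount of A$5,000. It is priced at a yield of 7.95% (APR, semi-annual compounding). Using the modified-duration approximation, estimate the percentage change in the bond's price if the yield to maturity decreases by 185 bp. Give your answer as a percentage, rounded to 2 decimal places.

Periodic yield y = 0.03975. Modified duration first:
  t   CF        PV=CF/(1+0.03975)^t    t·PV
  1       118.75       114.2101       114.2101
  2       118.75       109.8439       219.6877
  3       118.75       105.6445       316.9335
  4       118.75       101.6057       406.4226
  5       118.75        97.7212       488.6062
  6       118.75        93.9853       563.9119
  7       118.75        90.3922       632.7456
  8     5,118.75     3,747.4210    29,979.3680
  Σ                  4,460.8239    32,721.8858
P = 4,460.8239; D_Mac = 7.33539 half-year periods = 3.66770 yrs; D_mod = 3.66770/(1+0.03975) = 3.52748 yrs.
ΔP/P ≈ -D_mod · Δy = -3.52748 × (-0.0185) = +0.065258 = +6.5258%.

+6.53%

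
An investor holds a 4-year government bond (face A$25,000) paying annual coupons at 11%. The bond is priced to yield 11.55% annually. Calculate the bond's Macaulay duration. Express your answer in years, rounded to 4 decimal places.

Periodic yield y = 0.1155. Discount each cash flow and weight by its year:
  t   CF        PV=CF/(1+0.1155)^t    t·PV
  1     2,750.00     2,465.2622     2,465.2622
  2     2,750.00     2,210.0065     4,420.0129
  3     2,750.00     1,981.1802     5,943.5405
  4    27,750.00    17,921.9264    71,687.7055
  Σ                 24,578.3752    84,516.5211
Price P = Σ PV = 24,578.3752.
Macaulay duration = Σ(t·PV) / P = 84,516.5211 / 24,578.3752 = 3.43865 years.

3.4387 years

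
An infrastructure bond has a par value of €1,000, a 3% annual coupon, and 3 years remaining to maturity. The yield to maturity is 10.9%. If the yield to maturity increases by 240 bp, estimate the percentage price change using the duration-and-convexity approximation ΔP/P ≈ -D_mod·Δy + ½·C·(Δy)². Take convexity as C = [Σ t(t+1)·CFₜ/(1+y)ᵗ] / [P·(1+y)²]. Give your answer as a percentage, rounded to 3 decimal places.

With y = 0.109:
  t   CF        PV=CF/(1+0.109)^t    t·PV        t(t+1)·PV
  1        30.00        27.0514        27.0514          54.1028
  2        30.00        24.3926        48.7852         146.3556
  3     1,030.00       755.1663     2,265.4988       9,061.9953
  Σ                    806.6103     2,341.3354       9,262.4537
P = 806.6103; D_Mac = 2.90268 yrs; D_mod = 2.61739 yrs; C = 9.33682.
Duration effect: -2.61739 × (+0.024) = -0.062817
Convexity effect: 0.5 × 9.33682 × (0.024)² = +0.0026890
ΔP/P ≈ -0.062817 + 0.0026890 = -0.060128 = -6.0128%.

-6.013%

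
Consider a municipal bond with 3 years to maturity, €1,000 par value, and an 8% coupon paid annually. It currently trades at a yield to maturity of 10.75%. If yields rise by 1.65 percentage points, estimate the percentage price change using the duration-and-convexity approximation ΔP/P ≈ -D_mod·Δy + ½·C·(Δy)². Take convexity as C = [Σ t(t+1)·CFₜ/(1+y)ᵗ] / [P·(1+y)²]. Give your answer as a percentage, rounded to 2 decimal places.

-4.01%

With y = 0.1075:
  t   CF        PV=CF/(1+0.1075)^t    t·PV        t(t+1)·PV
  1        80.00        72.2348        72.2348         144.4695
  2        80.00        65.2233       130.4465         391.3396
  3     1,080.00       795.0465     2,385.1396       9,540.5585
  Σ                    932.5046     2,587.8209      10,076.3676
P = 932.5046; D_Mac = 2.77513 yrs; D_mod = 2.50576 yrs; C = 8.80979.
Duration effect: -2.50576 × (+0.0165) = -0.041345
Convexity effect: 0.5 × 8.80979 × (0.0165)² = +0.0011992
ΔP/P ≈ -0.041345 + 0.0011992 = -0.040146 = -4.0146%.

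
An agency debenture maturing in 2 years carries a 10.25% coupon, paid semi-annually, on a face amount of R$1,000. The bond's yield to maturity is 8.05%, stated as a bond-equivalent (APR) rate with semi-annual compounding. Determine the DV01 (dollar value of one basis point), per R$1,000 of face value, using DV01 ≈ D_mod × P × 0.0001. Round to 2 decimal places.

R$0.19

Periodic yield y = 0.04025.
  t   CF        PV=CF/(1+0.04025)^t    t·PV
  1        51.25        49.2670        49.2670
  2        51.25        47.3607        94.7215
  3        51.25        45.5282       136.5847
  4     1,051.25       897.7494     3,590.9975
  Σ                  1,039.9053     3,871.5706
P = 1,039.9053; D_Mac = 3.72300 half-year periods = 1.86150 yrs; D_mod = 1.78948 yrs.
DV01 ≈ 1.78948 × 1,039.9053 × 0.0001 = 0.186088.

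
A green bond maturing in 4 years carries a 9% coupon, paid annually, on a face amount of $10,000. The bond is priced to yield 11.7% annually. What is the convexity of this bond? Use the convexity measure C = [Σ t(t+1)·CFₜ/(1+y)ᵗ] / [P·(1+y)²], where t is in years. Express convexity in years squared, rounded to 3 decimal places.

13.429

With y = 0.117:
  t   CF        PV=CF/(1+0.117)^t    t·PV        t(t+1)·PV
  1       900.00       805.7296       805.7296       1,611.4593
  2       900.00       721.3336     1,442.6672       4,328.0016
  3       900.00       645.7776     1,937.3329       7,749.3314
  4    10,900.00     7,001.8662    28,007.4647     140,037.3234
  Σ                  9,174.7070    32,193.1944     153,726.1157
P = 9,174.7070.
Convexity = Σ t(t+1)·PV / [P·(1+y)²] = 153,726.1157 / (9,174.7070 × 1.247689) = 13.42917.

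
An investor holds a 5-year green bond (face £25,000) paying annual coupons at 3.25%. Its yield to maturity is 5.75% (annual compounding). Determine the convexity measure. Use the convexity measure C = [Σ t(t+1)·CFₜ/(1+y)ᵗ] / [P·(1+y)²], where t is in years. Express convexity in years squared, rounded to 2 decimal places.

24.51

With y = 0.0575:
  t   CF        PV=CF/(1+0.0575)^t    t·PV        t(t+1)·PV
  1       812.50       768.3215       768.3215       1,536.6430
  2       812.50       726.5452     1,453.0903       4,359.2710
  3       812.50       687.0403     2,061.1210       8,244.4842
  4       812.50       649.6835     2,598.7342      12,993.6708
  5    25,812.50    19,517.6798    97,588.3990     585,530.3939
  Σ                 22,349.2704   104,469.6660     612,664.4629
P = 22,349.2704.
Convexity = Σ t(t+1)·PV / [P·(1+y)²] = 612,664.4629 / (22,349.2704 × 1.118306) = 24.51312.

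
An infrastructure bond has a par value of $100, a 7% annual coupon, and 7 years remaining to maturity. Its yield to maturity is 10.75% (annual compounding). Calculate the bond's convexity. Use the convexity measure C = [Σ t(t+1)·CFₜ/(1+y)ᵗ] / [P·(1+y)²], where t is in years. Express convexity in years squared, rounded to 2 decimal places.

With y = 0.1075:
  t   CF        PV=CF/(1+0.1075)^t    t·PV        t(t+1)·PV
  1         7.00         6.3205         6.3205          12.6411
  2         7.00         5.7070        11.4141          34.2422
  3         7.00         5.1531        15.4592          61.8370
  4         7.00         4.6529        18.6116          93.0579
  5         7.00         4.2013        21.0063         126.0377
  6         7.00         3.7935        22.7608         159.3254
  7       107.00        52.3573       366.5014       2,932.0114
  Σ                     82.1856       462.0739       3,419.1527
P = 82.1856.
Convexity = Σ t(t+1)·PV / [P·(1+y)²] = 3,419.1527 / (82.1856 × 1.226556) = 33.91839.

33.92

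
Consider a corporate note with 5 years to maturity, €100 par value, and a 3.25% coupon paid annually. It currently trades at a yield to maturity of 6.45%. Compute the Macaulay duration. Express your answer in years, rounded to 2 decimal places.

4.67 years

Periodic yield y = 0.0645. Discount each cash flow and weight by its year:
  t   CF        PV=CF/(1+0.0645)^t    t·PV
  1         3.25         3.0531         3.0531
  2         3.25         2.8681         5.7362
  3         3.25         2.6943         8.0829
  4         3.25         2.5310        10.1242
  5       103.25        75.5373       377.6867
  Σ                     86.6839       404.6831
Price P = Σ PV = 86.6839.
Macaulay duration = Σ(t·PV) / P = 404.6831 / 86.6839 = 4.66849 years.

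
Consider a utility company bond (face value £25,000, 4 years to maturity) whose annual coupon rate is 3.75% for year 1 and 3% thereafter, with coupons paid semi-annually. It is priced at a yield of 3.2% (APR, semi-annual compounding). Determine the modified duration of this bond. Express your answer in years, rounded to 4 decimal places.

Periodic yield y = 0.016. First find Macaulay duration:
  t   CF        PV=CF/(1+0.016)^t    t·PV
  1       468.75       461.3681       461.3681
  2       468.75       454.1025       908.2049
  3       375.00       357.5610     1,072.6830
  4       375.00       351.9301     1,407.7205
  5       375.00       346.3879     1,731.9396
  6       375.00       340.9330     2,045.5979
  7       375.00       335.5640     2,348.9477
  8    25,375.00    22,348.9121   178,791.2968
  Σ                 24,996.7587   188,767.7585
P = 24,996.7587; Macaulay duration = 188,767.7585 / 24,996.7587 = 7.55169 half-year periods = 3.77584 years.
Modified duration = D_Mac / (1 + y) = 3.77584 / 1.016 = 3.71638 years.

3.7164 years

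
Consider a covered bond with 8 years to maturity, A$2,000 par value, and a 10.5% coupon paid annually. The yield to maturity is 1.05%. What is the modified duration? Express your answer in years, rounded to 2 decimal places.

Periodic yield y = 0.0105. First find Macaulay duration:
  t   CF        PV=CF/(1+0.0105)^t    t·PV
  1       210.00       207.8179       207.8179
  2       210.00       205.6585       411.3170
  3       210.00       203.5215       610.5646
  4       210.00       201.4068       805.6270
  5       210.00       199.3140       996.5698
  6       210.00       197.2429     1,183.4574
  7       210.00       195.1934     1,366.3536
  8     2,210.00     2,032.8331    16,262.6651
  Σ                  3,442.9880    21,844.3724
P = 3,442.9880; Macaulay duration = 21,844.3724 / 3,442.9880 = 6.34460 years.
Modified duration = D_Mac / (1 + y) = 6.34460 / 1.0105 = 6.27867 years.

6.28 years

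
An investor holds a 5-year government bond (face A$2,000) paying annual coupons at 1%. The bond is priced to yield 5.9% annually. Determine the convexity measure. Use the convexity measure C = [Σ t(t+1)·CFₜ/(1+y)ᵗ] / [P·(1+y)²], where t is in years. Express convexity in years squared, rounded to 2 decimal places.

With y = 0.059:
  t   CF        PV=CF/(1+0.059)^t    t·PV        t(t+1)·PV
  1        20.00        18.8857        18.8857          37.7715
  2        20.00        17.8336        35.6671         107.0014
  3        20.00        16.8400        50.5200         202.0800
  4        20.00        15.9018        63.6072         318.0359
  5     2,020.00     1,516.6018     7,583.0090      45,498.0542
  Σ                  1,586.0629     7,751.6891      46,162.9430
P = 1,586.0629.
Convexity = Σ t(t+1)·PV / [P·(1+y)²] = 46,162.9430 / (1,586.0629 × 1.121481) = 25.95262.

25.95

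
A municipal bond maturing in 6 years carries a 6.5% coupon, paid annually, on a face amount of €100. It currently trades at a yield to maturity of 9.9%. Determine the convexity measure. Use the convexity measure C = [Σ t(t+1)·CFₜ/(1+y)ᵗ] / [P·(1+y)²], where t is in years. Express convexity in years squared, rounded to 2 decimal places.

27.73

With y = 0.099:
  t   CF        PV=CF/(1+0.099)^t    t·PV        t(t+1)·PV
  1         6.50         5.9145         5.9145          11.8289
  2         6.50         5.3817        10.7634          32.2901
  3         6.50         4.8969        14.6907          58.7627
  4         6.50         4.4558        17.8231          89.1154
  5         6.50         4.0544        20.2719         121.6315
  6       106.50        60.4454       362.6726       2,538.7080
  Σ                     85.1486       432.1361       2,852.3365
P = 85.1486.
Convexity = Σ t(t+1)·PV / [P·(1+y)²] = 2,852.3365 / (85.1486 × 1.207801) = 27.73497.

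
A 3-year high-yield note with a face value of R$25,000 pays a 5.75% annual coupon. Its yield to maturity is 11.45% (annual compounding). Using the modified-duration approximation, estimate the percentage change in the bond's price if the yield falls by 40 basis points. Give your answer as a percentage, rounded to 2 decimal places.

Periodic yield y = 0.1145. Modified duration first:
  t   CF        PV=CF/(1+0.1145)^t    t·PV
  1     1,437.50     1,289.8161     1,289.8161
  2     1,437.50     1,157.3047     2,314.6094
  3    26,437.50    19,097.6604    57,292.9812
  Σ                 21,544.7811    60,897.4066
P = 21,544.7811; D_Mac = 2.82655 yrs; D_mod = 2.82655/(1+0.1145) = 2.53616 yrs.
ΔP/P ≈ -D_mod · Δy = -2.53616 × (-0.004) = +0.010145 = +1.0145%.

+1.01%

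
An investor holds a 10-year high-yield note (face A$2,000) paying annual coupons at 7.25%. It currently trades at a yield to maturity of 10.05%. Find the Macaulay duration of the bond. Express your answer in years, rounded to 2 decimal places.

Periodic yield y = 0.1005. Discount each cash flow and weight by its year:
  t   CF        PV=CF/(1+0.1005)^t    t·PV
  1       145.00       131.7583       131.7583
  2       145.00       119.7258       239.4517
  3       145.00       108.7922       326.3767
  4       145.00        98.8571       395.4284
  5       145.00        89.8292       449.1462
  6       145.00        81.6259       489.7551
  7       145.00        74.1716       519.2012
  8       145.00        67.3981       539.1848
  9       145.00        61.2432       551.1884
  10    2,145.00       823.2407     8,232.4069
  Σ                  1,656.6421    11,873.8977
Price P = Σ PV = 1,656.6421.
Macaulay duration = Σ(t·PV) / P = 11,873.8977 / 1,656.6421 = 7.16745 years.

7.17 years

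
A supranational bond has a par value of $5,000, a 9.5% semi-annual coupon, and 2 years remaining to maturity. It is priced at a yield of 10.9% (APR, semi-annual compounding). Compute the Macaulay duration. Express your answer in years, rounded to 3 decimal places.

Periodic yield y = 0.0545. Discount each cash flow and weight by its period:
  t   CF        PV=CF/(1+0.0545)^t    t·PV
  1       237.50       225.2252       225.2252
  2       237.50       213.5849       427.1697
  3       237.50       202.5461       607.6383
  4     5,237.50     4,235.8220    16,943.2879
  Σ                  4,877.1781    18,203.3211
Price P = Σ PV = 4,877.1781.
Macaulay duration = Σ(t·PV) / P = 18,203.3211 / 4,877.1781 = 3.73235 half-year periods.
In years: 3.73235 / 2 = 1.86617 years.

1.866 years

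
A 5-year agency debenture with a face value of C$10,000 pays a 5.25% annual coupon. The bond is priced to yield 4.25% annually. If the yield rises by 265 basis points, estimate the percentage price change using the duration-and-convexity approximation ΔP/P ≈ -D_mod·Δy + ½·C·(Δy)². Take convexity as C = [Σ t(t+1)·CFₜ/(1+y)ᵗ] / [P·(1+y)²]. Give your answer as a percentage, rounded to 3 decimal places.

-10.683%

With y = 0.0425:
  t   CF        PV=CF/(1+0.0425)^t    t·PV        t(t+1)·PV
  1       525.00       503.5971       503.5971       1,007.1942
  2       525.00       483.0668       966.1336       2,898.4007
  3       525.00       463.3734     1,390.1202       5,560.4810
  4       525.00       444.4829     1,777.9316       8,889.6578
  5    10,525.00     8,547.5527    42,737.7634     256,426.5805
  Σ                 10,442.0729    47,375.5459     274,782.3142
P = 10,442.0729; D_Mac = 4.53699 yrs; D_mod = 4.35203 yrs; C = 24.21307.
Duration effect: -4.35203 × (+0.0265) = -0.115329
Convexity effect: 0.5 × 24.21307 × (0.0265)² = +0.0085018
ΔP/P ≈ -0.115329 + 0.0085018 = -0.106827 = -10.6827%.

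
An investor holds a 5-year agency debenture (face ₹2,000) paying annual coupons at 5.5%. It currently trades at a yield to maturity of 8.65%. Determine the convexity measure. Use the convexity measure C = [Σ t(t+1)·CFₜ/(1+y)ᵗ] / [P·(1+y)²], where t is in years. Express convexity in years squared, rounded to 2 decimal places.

With y = 0.0865:
  t   CF        PV=CF/(1+0.0865)^t    t·PV        t(t+1)·PV
  1       110.00       101.2425       101.2425         202.4850
  2       110.00        93.1823       186.3645         559.0935
  3       110.00        85.7637       257.2911       1,029.1644
  4       110.00        78.9358       315.7430       1,578.7151
  5     2,110.00     1,393.5861     6,967.9304      41,807.5826
  Σ                  1,752.7103     7,828.5716      45,177.0407
P = 1,752.7103.
Convexity = Σ t(t+1)·PV / [P·(1+y)²] = 45,177.0407 / (1,752.7103 × 1.180482) = 21.83475.

21.83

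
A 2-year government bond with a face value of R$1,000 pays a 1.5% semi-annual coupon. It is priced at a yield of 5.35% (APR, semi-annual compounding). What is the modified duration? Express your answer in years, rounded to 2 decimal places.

1.93 years

Periodic yield y = 0.02675. First find Macaulay duration:
  t   CF        PV=CF/(1+0.02675)^t    t·PV
  1         7.50         7.3046         7.3046
  2         7.50         7.1143        14.2286
  3         7.50         6.9289        20.7868
  4     1,007.50       906.5384     3,626.1536
  Σ                    927.8862     3,668.4737
P = 927.8862; Macaulay duration = 3,668.4737 / 927.8862 = 3.95358 half-year periods = 1.97679 years.
Modified duration = D_Mac / (1 + y) = 1.97679 / 1.02675 = 1.92529 years.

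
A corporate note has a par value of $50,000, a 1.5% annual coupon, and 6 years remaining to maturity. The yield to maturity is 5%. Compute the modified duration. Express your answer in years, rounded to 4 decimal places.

Periodic yield y = 0.05. First find Macaulay duration:
  t   CF        PV=CF/(1+0.05)^t    t·PV
  1       750.00       714.2857       714.2857
  2       750.00       680.2721     1,360.5442
  3       750.00       647.8782     1,943.6346
  4       750.00       617.0269     2,468.1074
  5       750.00       587.6446     2,938.2231
  6    50,750.00    37,870.4314   227,222.5883
  Σ                 41,117.5389   236,647.3834
P = 41,117.5389; Macaulay duration = 236,647.3834 / 41,117.5389 = 5.75539 years.
Modified duration = D_Mac / (1 + y) = 5.75539 / 1.05 = 5.48132 years.

5.4813 years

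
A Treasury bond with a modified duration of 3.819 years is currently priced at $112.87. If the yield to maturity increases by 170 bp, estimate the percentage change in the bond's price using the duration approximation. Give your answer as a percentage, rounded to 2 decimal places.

-6.49%

Duration approximation: ΔP/P ≈ -D_mod · Δy = -3.819 × (+0.017) = -0.064923.
As a percentage: -6.4923%.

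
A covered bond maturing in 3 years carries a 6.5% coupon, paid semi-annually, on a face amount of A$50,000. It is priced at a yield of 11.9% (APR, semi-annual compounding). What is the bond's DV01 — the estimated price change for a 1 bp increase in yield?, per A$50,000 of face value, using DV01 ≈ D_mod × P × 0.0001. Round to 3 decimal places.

A$11.267

Periodic yield y = 0.0595.
  t   CF        PV=CF/(1+0.0595)^t    t·PV
  1     1,625.00     1,533.7423     1,533.7423
  2     1,625.00     1,447.6096     2,895.2191
  3     1,625.00     1,366.3139     4,098.9417
  4     1,625.00     1,289.5837     5,158.3346
  5     1,625.00     1,217.1625     6,085.8125
  6    51,625.00    36,496.7589   218,980.5533
  Σ                 43,351.1708   238,752.6035
P = 43,351.1708; D_Mac = 5.50741 half-year periods = 2.75370 yrs; D_mod = 2.59906 yrs.
DV01 ≈ 2.59906 × 43,351.1708 × 0.0001 = 11.267230.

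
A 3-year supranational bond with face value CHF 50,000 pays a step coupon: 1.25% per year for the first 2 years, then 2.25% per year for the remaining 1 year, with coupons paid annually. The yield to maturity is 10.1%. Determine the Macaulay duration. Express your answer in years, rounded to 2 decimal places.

2.96 years

Periodic yield y = 0.101. Discount each cash flow and weight by its year:
  t   CF        PV=CF/(1+0.101)^t    t·PV
  1       625.00       567.6658       567.6658
  2       625.00       515.5911     1,031.1821
  3    51,125.00    38,306.4022   114,919.2066
  Σ                 39,389.6590   116,518.0544
Price P = Σ PV = 39,389.6590.
Macaulay duration = Σ(t·PV) / P = 116,518.0544 / 39,389.6590 = 2.95809 years.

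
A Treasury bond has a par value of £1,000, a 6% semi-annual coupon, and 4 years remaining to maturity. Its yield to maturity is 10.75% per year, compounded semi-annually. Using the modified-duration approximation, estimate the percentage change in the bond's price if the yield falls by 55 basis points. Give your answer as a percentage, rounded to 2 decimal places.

+1.87%

Periodic yield y = 0.05375. Modified duration first:
  t   CF        PV=CF/(1+0.05375)^t    t·PV
  1        30.00        28.4698        28.4698
  2        30.00        27.0176        54.0351
  3        30.00        25.6394        76.9183
  4        30.00        24.3316        97.3265
  5        30.00        23.0905       115.4525
  6        30.00        21.9127       131.4762
  7        30.00        20.7950       145.5647
  8     1,030.00       677.5425     5,420.3398
  Σ                    848.7990     6,069.5828
P = 848.7990; D_Mac = 7.15079 half-year periods = 3.57539 yrs; D_mod = 3.57539/(1+0.05375) = 3.39302 yrs.
ΔP/P ≈ -D_mod · Δy = -3.39302 × (-0.0055) = +0.018662 = +1.8662%.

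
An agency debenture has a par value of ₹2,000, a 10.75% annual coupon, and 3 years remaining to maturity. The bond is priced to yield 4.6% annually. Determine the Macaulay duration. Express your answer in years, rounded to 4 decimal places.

2.7401 years

Periodic yield y = 0.046. Discount each cash flow and weight by its year:
  t   CF        PV=CF/(1+0.046)^t    t·PV
  1       215.00       205.5449       205.5449
  2       215.00       196.5057       393.0113
  3     2,215.00     1,935.4354     5,806.3062
  Σ                  2,337.4860     6,404.8624
Price P = Σ PV = 2,337.4860.
Macaulay duration = Σ(t·PV) / P = 6,404.8624 / 2,337.4860 = 2.74006 years.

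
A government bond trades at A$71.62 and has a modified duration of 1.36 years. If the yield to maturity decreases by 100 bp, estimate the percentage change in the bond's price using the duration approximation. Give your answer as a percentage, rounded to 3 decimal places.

Duration approximation: ΔP/P ≈ -D_mod · Δy = -1.36 × (-0.01) = +0.013600.
As a percentage: +1.3600%.

+1.360%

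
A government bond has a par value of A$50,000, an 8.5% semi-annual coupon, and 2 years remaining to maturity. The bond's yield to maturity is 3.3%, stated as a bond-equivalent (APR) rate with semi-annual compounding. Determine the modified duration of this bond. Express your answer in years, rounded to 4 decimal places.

1.8566 years

Periodic yield y = 0.0165. First find Macaulay duration:
  t   CF        PV=CF/(1+0.0165)^t    t·PV
  1     2,125.00     2,090.5066     2,090.5066
  2     2,125.00     2,056.5732     4,113.1464
  3     2,125.00     2,023.1905     6,069.5716
  4    52,125.00    48,822.1090   195,288.4360
  Σ                 54,992.3794   207,561.6607
P = 54,992.3794; Macaulay duration = 207,561.6607 / 54,992.3794 = 3.77437 half-year periods = 1.88719 years.
Modified duration = D_Mac / (1 + y) = 1.88719 / 1.0165 = 1.85655 years.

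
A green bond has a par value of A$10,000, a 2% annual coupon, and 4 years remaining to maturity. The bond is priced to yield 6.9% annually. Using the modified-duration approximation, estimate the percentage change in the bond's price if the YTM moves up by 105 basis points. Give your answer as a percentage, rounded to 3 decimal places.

Periodic yield y = 0.069. Modified duration first:
  t   CF        PV=CF/(1+0.069)^t    t·PV
  1       200.00       187.0907       187.0907
  2       200.00       175.0147       350.0294
  3       200.00       163.7182       491.1545
  4    10,200.00     7,810.6891    31,242.7564
  Σ                  8,336.5127    32,271.0311
P = 8,336.5127; D_Mac = 3.87105 yrs; D_mod = 3.87105/(1+0.069) = 3.62119 yrs.
ΔP/P ≈ -D_mod · Δy = -3.62119 × (+0.0105) = -0.038022 = -3.8022%.

-3.802%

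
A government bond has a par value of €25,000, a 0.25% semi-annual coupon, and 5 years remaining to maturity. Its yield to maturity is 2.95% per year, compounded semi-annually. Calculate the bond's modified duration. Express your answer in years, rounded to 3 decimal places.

Periodic yield y = 0.01475. First find Macaulay duration:
  t   CF        PV=CF/(1+0.01475)^t    t·PV
  1        31.25        30.7958        30.7958
  2        31.25        30.3481        60.6963
  3        31.25        29.9070        89.7210
  4        31.25        29.4723       117.8891
  5        31.25        29.0439       145.2194
  6        31.25        28.6217       171.7303
  7        31.25        28.2057       197.4398
  8        31.25        27.7957       222.3656
  9        31.25        27.3917       246.5250
  10   25,031.25    21,621.8046   216,218.0458
  Σ                 21,883.3864   217,500.4280
P = 21,883.3864; Macaulay duration = 217,500.4280 / 21,883.3864 = 9.93907 half-year periods = 4.96953 years.
Modified duration = D_Mac / (1 + y) = 4.96953 / 1.01475 = 4.89730 years.

4.897 years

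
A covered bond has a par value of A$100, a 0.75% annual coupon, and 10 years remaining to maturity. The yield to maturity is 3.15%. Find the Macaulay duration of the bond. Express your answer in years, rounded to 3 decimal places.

Periodic yield y = 0.0315. Discount each cash flow and weight by its year:
  t   CF        PV=CF/(1+0.0315)^t    t·PV
  1         0.75         0.7271         0.7271
  2         0.75         0.7049         1.4098
  3         0.75         0.6834         2.0501
  4         0.75         0.6625         2.6500
  5         0.75         0.6423         3.2113
  6         0.75         0.6227         3.7359
  7         0.75         0.6036         4.2255
  8         0.75         0.5852         4.6816
  9         0.75         0.5673         5.1060
  10      100.75        73.8844       738.8440
  Σ                     79.6833       766.6413
Price P = Σ PV = 79.6833.
Macaulay duration = Σ(t·PV) / P = 766.6413 / 79.6833 = 9.62110 years.

9.621 years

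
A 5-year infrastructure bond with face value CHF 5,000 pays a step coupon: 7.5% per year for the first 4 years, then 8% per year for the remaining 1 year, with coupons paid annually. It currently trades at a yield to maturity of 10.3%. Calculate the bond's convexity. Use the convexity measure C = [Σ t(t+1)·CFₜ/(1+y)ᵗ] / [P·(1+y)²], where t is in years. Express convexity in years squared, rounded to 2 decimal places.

20.18

With y = 0.103:
  t   CF        PV=CF/(1+0.103)^t    t·PV        t(t+1)·PV
  1       375.00       339.9819       339.9819         679.9637
  2       375.00       308.2338       616.4676       1,849.4027
  3       375.00       279.4504       838.3512       3,353.4048
  4       375.00       253.3548     1,013.4194       5,067.0969
  5     5,400.00     3,307.6245    16,538.1224      99,228.7344
  Σ                  4,488.6454    19,346.3424     110,178.6026
P = 4,488.6454.
Convexity = Σ t(t+1)·PV / [P·(1+y)²] = 110,178.6026 / (4,488.6454 × 1.216609) = 20.17581.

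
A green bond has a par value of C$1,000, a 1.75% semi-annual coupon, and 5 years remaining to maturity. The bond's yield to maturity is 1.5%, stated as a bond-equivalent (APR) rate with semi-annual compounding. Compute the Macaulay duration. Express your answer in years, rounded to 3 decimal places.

4.811 years

Periodic yield y = 0.0075. Discount each cash flow and weight by its period:
  t   CF        PV=CF/(1+0.0075)^t    t·PV
  1         8.75         8.6849         8.6849
  2         8.75         8.6202        17.2404
  3         8.75         8.5560        25.6681
  4         8.75         8.4923        33.9694
  5         8.75         8.4291        42.1457
  6         8.75         8.3664        50.1983
  7         8.75         8.3041        58.1287
  8         8.75         8.2423        65.9383
  9         8.75         8.1809        73.6284
  10    1,008.75       936.1232     9,361.2318
  Σ                  1,011.9995     9,736.8339
Price P = Σ PV = 1,011.9995.
Macaulay duration = Σ(t·PV) / P = 9,736.8339 / 1,011.9995 = 9.62138 half-year periods.
In years: 9.62138 / 2 = 4.81069 years.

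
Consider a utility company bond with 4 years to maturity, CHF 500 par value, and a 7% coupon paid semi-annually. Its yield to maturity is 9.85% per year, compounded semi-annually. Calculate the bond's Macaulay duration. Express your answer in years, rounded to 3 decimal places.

Periodic yield y = 0.04925. Discount each cash flow and weight by its period:
  t   CF        PV=CF/(1+0.04925)^t    t·PV
  1        17.50        16.6786        16.6786
  2        17.50        15.8957        31.7914
  3        17.50        15.1496        45.4488
  4        17.50        14.4385        57.7540
  5        17.50        13.7608        68.8039
  6        17.50        13.1149        78.6893
  7        17.50        12.4993        87.4950
  8       517.50       352.2723     2,818.1786
  Σ                    453.8097     3,204.8396
Price P = Σ PV = 453.8097.
Macaulay duration = Σ(t·PV) / P = 3,204.8396 / 453.8097 = 7.06208 half-year periods.
In years: 7.06208 / 2 = 3.53104 years.

3.531 years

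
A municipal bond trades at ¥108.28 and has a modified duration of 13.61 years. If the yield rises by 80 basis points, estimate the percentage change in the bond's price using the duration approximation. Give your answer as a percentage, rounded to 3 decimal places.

Duration approximation: ΔP/P ≈ -D_mod · Δy = -13.61 × (+0.008) = -0.108880.
As a percentage: -10.8880%.

-10.888%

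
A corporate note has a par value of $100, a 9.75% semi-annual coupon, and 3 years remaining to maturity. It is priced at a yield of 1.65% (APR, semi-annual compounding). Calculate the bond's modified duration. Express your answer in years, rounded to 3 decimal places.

2.688 years

Periodic yield y = 0.00825. First find Macaulay duration:
  t   CF        PV=CF/(1+0.00825)^t    t·PV
  1        4.875         4.8351         4.8351
  2        4.875         4.7955         9.5911
  3        4.875         4.7563        14.2689
  4        4.875         4.7174        18.8696
  5        4.875         4.6788        23.3939
  6      104.875        99.8303       598.9821
  Σ                    123.6135       669.9407
P = 123.6135; Macaulay duration = 669.9407 / 123.6135 = 5.41964 half-year periods = 2.70982 years.
Modified duration = D_Mac / (1 + y) = 2.70982 / 1.00825 = 2.68765 years.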